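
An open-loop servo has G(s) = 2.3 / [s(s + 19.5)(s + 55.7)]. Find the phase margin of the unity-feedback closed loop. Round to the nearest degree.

90°

Gain crossover: |G(jω)| = 1 at ω ≈ 0.00212 rad/s.
∠G(j0.00212) = −90° − arctan(0.00212/19.5) − arctan(0.00212/55.7) ≈ -90.01°
PM = 180° + (-90.01°) = 89.99°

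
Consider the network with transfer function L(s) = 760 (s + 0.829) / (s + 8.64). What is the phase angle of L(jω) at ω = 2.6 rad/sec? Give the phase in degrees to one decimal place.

55.6°

∠(j2.6 + 0.829) = arctan(2.6/0.829) = 72.32°
∠(j2.6 + 8.64) = arctan(2.6/8.64) = 16.75°
∠L(j2.6) = 72.32° − 16.75° = 55.57°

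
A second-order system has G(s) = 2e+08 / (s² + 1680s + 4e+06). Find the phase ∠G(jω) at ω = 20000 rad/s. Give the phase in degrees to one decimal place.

-175.2°

∠[(j20000)² + 1680(j20000) + 4e+06] = ∠[-3.96e+08 + j3.36e+07] = 175.15°
∠G(j20000) = −175.15° = -175.15°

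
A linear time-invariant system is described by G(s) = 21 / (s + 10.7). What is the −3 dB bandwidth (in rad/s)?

For a single-pole low-pass, the −3 dB point is at the pole: ω = 10.7 rad/s.

10.7 rad/s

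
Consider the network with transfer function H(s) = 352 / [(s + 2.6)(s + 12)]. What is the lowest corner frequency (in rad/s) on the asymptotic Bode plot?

Break frequencies occur at each pole and zero magnitude: 2.6 rad/s, 12 rad/s.
The lowest is 2.6 rad/s.

2.6 rad/s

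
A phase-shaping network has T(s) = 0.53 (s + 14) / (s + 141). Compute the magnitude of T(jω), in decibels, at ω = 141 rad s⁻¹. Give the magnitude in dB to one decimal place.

-8.5 dB

|j141 + 14| = √(141² + 14²) = 141.7
|j141 + 141| = √(141² + 141²) = 199.4
|T(j141)| = 0.53 × 141.7 / 199.4 = 0.37661
20 log₁₀(0.37661) = -8.48 dB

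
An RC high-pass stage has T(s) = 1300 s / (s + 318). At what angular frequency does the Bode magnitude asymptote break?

318 rad/s

The single real pole at s = −318 gives a corner at ω = 318 rad/s.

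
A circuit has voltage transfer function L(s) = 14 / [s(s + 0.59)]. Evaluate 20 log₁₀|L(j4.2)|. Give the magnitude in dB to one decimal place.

|j4.2 + 0.59| = √(4.2² + 0.59²) = 4.241
|j4.2| = 4.2
|L(j4.2)| = 14 / (4.241 × 4.2) = 0.78593
20 log₁₀(0.78593) = -2.09 dB

-2.1 dB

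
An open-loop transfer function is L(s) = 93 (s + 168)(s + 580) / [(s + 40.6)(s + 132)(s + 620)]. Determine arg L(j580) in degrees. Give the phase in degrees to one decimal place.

-87.4°

∠(j580 + 168) = arctan(580/168) = 73.85°
∠(j580 + 580) = arctan(580/580) = 45.00°
∠(j580 + 40.6) = arctan(580/40.6) = 86.00°
∠(j580 + 132) = arctan(580/132) = 77.18°
∠(j580 + 620) = arctan(580/620) = 43.09°
∠L(j580) = 73.85° + 45.00° − (86.00° + 77.18° + 43.09°) = -87.42°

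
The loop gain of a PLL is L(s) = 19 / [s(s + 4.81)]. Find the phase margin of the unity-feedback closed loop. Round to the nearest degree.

Gain crossover: |L(jω)| = 1 at ω ≈ 3.27 rad/s.
∠L(j3.27) = −90° − arctan(3.27/4.81) ≈ -124.19°
PM = 180° + (-124.19°) = 55.81°

56°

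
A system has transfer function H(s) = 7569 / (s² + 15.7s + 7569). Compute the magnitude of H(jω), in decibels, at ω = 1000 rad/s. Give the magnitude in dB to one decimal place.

|(j1000)² + 15.7(j1000) + 7569| = |-9.9243e+05 + j15700| = 9.926e+05
|H(j1000)| = 7569 / 9.926e+05 = 0.0076258
20 log₁₀(0.0076258) = -42.35 dB

-42.4 dB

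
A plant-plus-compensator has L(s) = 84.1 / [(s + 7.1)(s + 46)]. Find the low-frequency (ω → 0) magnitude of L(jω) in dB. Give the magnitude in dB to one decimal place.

-11.8 dB

L(0) = 84.1 / (7.1 × 46) = 0.2575
20 log₁₀(0.2575) = -11.78 dB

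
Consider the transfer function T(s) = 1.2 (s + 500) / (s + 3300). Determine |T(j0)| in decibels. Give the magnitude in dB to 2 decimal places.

-14.81 dB

T(0) = 1.2 × 500 / 3300 = 0.18182
20 log₁₀(0.18182) = -14.807 dB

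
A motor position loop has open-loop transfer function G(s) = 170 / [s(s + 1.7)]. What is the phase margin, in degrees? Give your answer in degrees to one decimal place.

7.5 deg

Gain crossover: |G(jω)| = 1 at ω ≈ 13 rad/s.
∠G(j13) = −90° − arctan(13/1.7) ≈ -172.54°
PM = 180° + (-172.54°) = 7.46°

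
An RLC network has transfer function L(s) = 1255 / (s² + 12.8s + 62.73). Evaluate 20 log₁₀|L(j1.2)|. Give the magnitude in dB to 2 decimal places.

25.96 dB

|(j1.2)² + 12.8(j1.2) + 62.73| = |61.29 + j15.36| = 63.19
|L(j1.2)| = 1255 / 63.19 = 19.862
20 log₁₀(19.862) = 25.961 dB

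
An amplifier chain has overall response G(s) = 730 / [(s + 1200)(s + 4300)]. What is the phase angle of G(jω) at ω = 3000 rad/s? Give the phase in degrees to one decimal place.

-103.1 deg

∠(j3000 + 1200) = arctan(3000/1200) = 68.20°
∠(j3000 + 4300) = arctan(3000/4300) = 34.90°
∠G(j3000) = − (68.20° + 34.90°) = -103.10°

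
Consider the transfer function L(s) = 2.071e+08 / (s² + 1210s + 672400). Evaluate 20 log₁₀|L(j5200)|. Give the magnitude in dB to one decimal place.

|(j5200)² + 1210(j5200) + 672400| = |-2.6368e+07 + j6.292e+06| = 2.711e+07
|L(j5200)| = 2.071e+08 / 2.711e+07 = 7.6398
20 log₁₀(7.6398) = 17.66 dB

17.7 dB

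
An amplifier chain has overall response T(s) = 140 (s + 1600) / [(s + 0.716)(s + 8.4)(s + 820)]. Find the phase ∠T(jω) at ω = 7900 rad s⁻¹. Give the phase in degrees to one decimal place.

-185.5°

∠(j7900 + 1600) = arctan(7900/1600) = 78.55°
∠(j7900 + 0.716) = arctan(7900/0.716) = 89.99°
∠(j7900 + 8.4) = arctan(7900/8.4) = 89.94°
∠(j7900 + 820) = arctan(7900/820) = 84.07°
∠T(j7900) = 78.55° − (89.99° + 89.94° + 84.07°) = -185.46°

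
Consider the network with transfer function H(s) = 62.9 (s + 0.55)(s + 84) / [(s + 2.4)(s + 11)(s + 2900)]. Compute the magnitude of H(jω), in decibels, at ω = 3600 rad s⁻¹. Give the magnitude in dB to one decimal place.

|j3600 + 0.55| = √(3600² + 0.55²) = 3600
|j3600 + 84| = √(3600² + 84²) = 3601
|j3600 + 2.4| = √(3600² + 2.4²) = 3600
|j3600 + 11| = √(3600² + 11²) = 3600
|j3600 + 2900| = √(3600² + 2900²) = 4623
|H(j3600)| = 62.9 × 3600 × 3601 / (3600 × 3600 × 4623) = 0.01361
20 log₁₀(0.01361) = -37.32 dB

-37.3 dB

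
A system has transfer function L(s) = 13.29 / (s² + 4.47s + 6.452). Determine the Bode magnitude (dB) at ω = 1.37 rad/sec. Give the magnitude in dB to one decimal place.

|(j1.37)² + 4.47(j1.37) + 6.452| = |4.5751 + j6.1239| = 7.644
|L(j1.37)| = 13.29 / 7.644 = 1.7386
20 log₁₀(1.7386) = 4.80 dB

4.8 dB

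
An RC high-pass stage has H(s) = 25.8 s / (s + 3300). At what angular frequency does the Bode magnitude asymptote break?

The single real pole at s = −3300 gives a corner at ω = 3300 rad/sec.

3300 rad/sec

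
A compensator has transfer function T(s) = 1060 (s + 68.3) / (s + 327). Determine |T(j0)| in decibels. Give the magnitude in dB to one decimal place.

T(0) = 1060 × 68.3 / 327 = 221.4
20 log₁₀(221.4) = 46.90 dB

46.9 dB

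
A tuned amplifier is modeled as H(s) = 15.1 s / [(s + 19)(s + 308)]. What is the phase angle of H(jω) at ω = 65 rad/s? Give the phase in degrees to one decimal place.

∠(j65) = 90.00°
∠(j65 + 19) = arctan(65/19) = 73.71°
∠(j65 + 308) = arctan(65/308) = 11.92°
∠H(j65) = 90.00° − (73.71° + 11.92°) = 4.38°

4.4°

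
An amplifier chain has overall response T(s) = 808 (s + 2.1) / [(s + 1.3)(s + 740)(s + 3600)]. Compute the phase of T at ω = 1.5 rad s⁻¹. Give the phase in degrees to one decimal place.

-13.7°

∠(j1.5 + 2.1) = arctan(1.5/2.1) = 35.54°
∠(j1.5 + 1.3) = arctan(1.5/1.3) = 49.09°
∠(j1.5 + 740) = arctan(1.5/740) = 0.12°
∠(j1.5 + 3600) = arctan(1.5/3600) = 0.02°
∠T(j1.5) = 35.54° − (49.09° + 0.12° + 0.02°) = -13.69°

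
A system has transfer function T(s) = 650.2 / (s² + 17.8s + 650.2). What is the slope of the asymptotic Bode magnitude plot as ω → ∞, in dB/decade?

With 0 zeros and 2 poles, the high-frequency asymptotic slope is 20 × (0 − 2) = -40 dB/decade.

-40 dB/decade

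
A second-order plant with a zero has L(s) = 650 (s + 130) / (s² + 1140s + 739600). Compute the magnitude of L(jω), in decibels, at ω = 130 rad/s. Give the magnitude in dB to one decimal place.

-15.8 dB

|j130 + 130| = √(130² + 130²) = 183.8
|(j130)² + 1140(j130) + 739600| = |7.227e+05 + j1.482e+05| = 7.377e+05
|L(j130)| = 650 × 183.8 / 7.377e+05 = 0.16198
20 log₁₀(0.16198) = -15.81 dB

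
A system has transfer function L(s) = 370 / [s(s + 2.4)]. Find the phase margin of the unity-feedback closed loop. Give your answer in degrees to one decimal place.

Gain crossover: |L(jω)| = 1 at ω ≈ 19.2 rad/sec.
∠L(j19.2) = −90° − arctan(19.2/2.4) ≈ -172.86°
PM = 180° + (-172.86°) = 7.14°

7.1 deg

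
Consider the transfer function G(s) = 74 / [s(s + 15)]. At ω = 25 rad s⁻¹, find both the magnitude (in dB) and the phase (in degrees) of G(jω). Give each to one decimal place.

|j25 + 15| = √(25² + 15²) = 29.15
|j25| = 25
|G(j25)| = 74 / (29.15 × 25) = 0.10153
20 log₁₀(0.10153) = -19.87 dB
∠(j25 + 15) = arctan(25/15) = 59.04°
∠(j25) = 90.00°
∠G(j25) = − (59.04° + 90.00°) = -149.04°

|G| = -19.9 dB, ∠G = -149.0 deg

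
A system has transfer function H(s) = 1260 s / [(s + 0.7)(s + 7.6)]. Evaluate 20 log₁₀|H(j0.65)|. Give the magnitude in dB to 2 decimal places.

|j0.65| = 0.65
|j0.65 + 0.7| = √(0.65² + 0.7²) = 0.9552
|j0.65 + 7.6| = √(0.65² + 7.6²) = 7.628
|H(j0.65)| = 1260 × 0.65 / (0.9552 × 7.628) = 112.4
20 log₁₀(112.4) = 41.015 dB

41.02 dB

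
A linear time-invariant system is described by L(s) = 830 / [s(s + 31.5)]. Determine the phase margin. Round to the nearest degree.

Gain crossover: |L(jω)| = 1 at ω ≈ 21.7 rad s⁻¹.
∠L(j21.7) = −90° − arctan(21.7/31.5) ≈ -124.56°
PM = 180° + (-124.56°) = 55.44°

55 deg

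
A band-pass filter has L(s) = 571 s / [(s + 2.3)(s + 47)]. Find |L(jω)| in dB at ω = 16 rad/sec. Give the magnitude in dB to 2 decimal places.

21.13 dB

|j16| = 16
|j16 + 2.3| = √(16² + 2.3²) = 16.16
|j16 + 47| = √(16² + 47²) = 49.65
|L(j16)| = 571 × 16 / (16.16 × 49.65) = 11.384
20 log₁₀(11.384) = 21.126 dB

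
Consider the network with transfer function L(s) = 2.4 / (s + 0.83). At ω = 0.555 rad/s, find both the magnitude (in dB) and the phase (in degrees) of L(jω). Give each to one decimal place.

|L| = 7.6 dB, ∠L = -33.8 deg

|j0.555 + 0.83| = √(0.555² + 0.83²) = 0.9985
|L(j0.555)| = 2.4 / 0.9985 = 2.4037
20 log₁₀(2.4037) = 7.62 dB
∠(j0.555 + 0.83) = arctan(0.555/0.83) = 33.77°
∠L(j0.555) = −33.77° = -33.77°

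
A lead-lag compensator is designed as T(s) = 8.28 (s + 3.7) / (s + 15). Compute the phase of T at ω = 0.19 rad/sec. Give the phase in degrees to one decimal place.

∠(j0.19 + 3.7) = arctan(0.19/3.7) = 2.94°
∠(j0.19 + 15) = arctan(0.19/15) = 0.73°
∠T(j0.19) = 2.94° − 0.73° = 2.21°

2.2°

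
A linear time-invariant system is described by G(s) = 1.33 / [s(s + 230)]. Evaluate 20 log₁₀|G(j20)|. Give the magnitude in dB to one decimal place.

-70.8 dB

|j20 + 230| = √(20² + 230²) = 230.9
|j20| = 20
|G(j20)| = 1.33 / (230.9 × 20) = 0.00028804
20 log₁₀(0.00028804) = -70.81 dB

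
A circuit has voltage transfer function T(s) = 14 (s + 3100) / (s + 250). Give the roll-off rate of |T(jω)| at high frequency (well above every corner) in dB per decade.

0 dB/decade

With 1 zero and 1 pole, the high-frequency asymptotic slope is 20 × (1 − 1) = 0 dB/decade.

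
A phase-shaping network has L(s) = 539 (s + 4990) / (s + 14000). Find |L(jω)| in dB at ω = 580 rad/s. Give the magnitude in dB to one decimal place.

|j580 + 4990| = √(580² + 4990²) = 5024
|j580 + 14000| = √(580² + 14000²) = 1.401e+04
|L(j580)| = 539 × 5024 / 1.401e+04 = 193.24
20 log₁₀(193.24) = 45.72 dB

45.7 dB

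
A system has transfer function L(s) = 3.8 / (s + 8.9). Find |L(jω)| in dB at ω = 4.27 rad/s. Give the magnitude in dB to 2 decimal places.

-8.29 dB

|j4.27 + 8.9| = √(4.27² + 8.9²) = 9.871
|L(j4.27)| = 3.8 / 9.871 = 0.38495
20 log₁₀(0.38495) = -8.292 dB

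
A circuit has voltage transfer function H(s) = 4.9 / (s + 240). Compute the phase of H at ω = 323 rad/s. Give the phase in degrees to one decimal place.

-53.4°

∠(j323 + 240) = arctan(323/240) = 53.39°
∠H(j323) = −53.39° = -53.39°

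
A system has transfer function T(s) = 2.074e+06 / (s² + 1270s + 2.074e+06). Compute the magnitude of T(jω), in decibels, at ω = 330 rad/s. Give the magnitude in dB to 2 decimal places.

|(j330)² + 1270(j330) + 2.074e+06| = |1.9651e+06 + j4.191e+05| = 2.009e+06
|T(j330)| = 2.074e+06 / 2.009e+06 = 1.0322
20 log₁₀(1.0322) = 0.275 dB

0.28 dB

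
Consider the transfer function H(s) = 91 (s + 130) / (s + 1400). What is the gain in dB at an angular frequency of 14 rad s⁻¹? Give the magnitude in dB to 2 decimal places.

|j14 + 130| = √(14² + 130²) = 130.8
|j14 + 1400| = √(14² + 1400²) = 1400
|H(j14)| = 91 × 130.8 / 1400 = 8.4984
20 log₁₀(8.4984) = 18.587 dB

18.59 dB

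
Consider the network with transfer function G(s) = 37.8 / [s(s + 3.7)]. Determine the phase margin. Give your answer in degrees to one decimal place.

Gain crossover: |G(jω)| = 1 at ω ≈ 5.62 rad/s.
∠G(j5.62) = −90° − arctan(5.62/3.7) ≈ -146.63°
PM = 180° + (-146.63°) = 33.37°

33.4 deg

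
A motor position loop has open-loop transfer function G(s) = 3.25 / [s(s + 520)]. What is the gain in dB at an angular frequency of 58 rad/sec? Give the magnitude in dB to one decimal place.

|j58 + 520| = √(58² + 520²) = 523.2
|j58| = 58
|G(j58)| = 3.25 / (523.2 × 58) = 0.00010709
20 log₁₀(0.00010709) = -79.40 dB

-79.4 dB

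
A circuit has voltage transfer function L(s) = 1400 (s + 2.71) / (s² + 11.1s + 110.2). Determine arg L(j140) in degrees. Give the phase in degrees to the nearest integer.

∠(j140 + 2.71) = arctan(140/2.71) = 88.89°
∠[(j140)² + 11.1(j140) + 110.2] = ∠[-19490 + j1554] = 175.44°
∠L(j140) = 88.89° − 175.44° = -86.55°

-87°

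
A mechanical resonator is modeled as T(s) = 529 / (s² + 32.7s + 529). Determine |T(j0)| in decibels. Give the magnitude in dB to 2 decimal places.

T(0) = 529 / 529 = 1
20 log₁₀(1) = 0.000 dB

0.00 dB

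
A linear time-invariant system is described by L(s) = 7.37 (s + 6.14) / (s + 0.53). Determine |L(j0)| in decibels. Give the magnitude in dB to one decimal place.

38.6 dB

L(0) = 7.37 × 6.14 / 0.53 = 85.381
20 log₁₀(85.381) = 38.63 dB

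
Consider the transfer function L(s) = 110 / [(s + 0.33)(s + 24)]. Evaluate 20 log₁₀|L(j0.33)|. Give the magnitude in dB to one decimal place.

19.8 dB

|j0.33 + 0.33| = √(0.33² + 0.33²) = 0.4667
|j0.33 + 24| = √(0.33² + 24²) = 24
|L(j0.33)| = 110 / (0.4667 × 24) = 9.82
20 log₁₀(9.82) = 19.84 dB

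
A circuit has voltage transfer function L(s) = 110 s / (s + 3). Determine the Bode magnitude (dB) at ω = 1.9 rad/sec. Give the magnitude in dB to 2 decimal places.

35.40 dB

|j1.9| = 1.9
|j1.9 + 3| = √(1.9² + 3²) = 3.551
|L(j1.9)| = 110 × 1.9 / 3.551 = 58.856
20 log₁₀(58.856) = 35.396 dB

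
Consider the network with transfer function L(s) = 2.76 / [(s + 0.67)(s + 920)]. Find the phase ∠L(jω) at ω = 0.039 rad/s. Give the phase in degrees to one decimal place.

∠(j0.039 + 0.67) = arctan(0.039/0.67) = 3.33°
∠(j0.039 + 920) = arctan(0.039/920) = 0.00°
∠L(j0.039) = − (3.33° + 0.00°) = -3.33°

-3.3°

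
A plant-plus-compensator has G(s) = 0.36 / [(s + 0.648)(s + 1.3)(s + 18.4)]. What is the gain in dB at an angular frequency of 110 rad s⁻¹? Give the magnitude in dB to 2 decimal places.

-131.48 dB

|j110 + 0.648| = √(110² + 0.648²) = 110
|j110 + 1.3| = √(110² + 1.3²) = 110
|j110 + 18.4| = √(110² + 18.4²) = 111.5
|G(j110)| = 0.36 / (110 × 110 × 111.5) = 2.6674e-07
20 log₁₀(2.6674e-07) = -131.478 dB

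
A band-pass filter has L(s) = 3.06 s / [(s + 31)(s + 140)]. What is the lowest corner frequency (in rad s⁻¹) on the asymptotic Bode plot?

Break frequencies occur at each pole and zero magnitude: 31 rad s⁻¹, 140 rad s⁻¹.
The lowest is 31 rad s⁻¹.

31 rad s⁻¹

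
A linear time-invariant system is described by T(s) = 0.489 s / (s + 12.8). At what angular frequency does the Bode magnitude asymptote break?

12.8 rad/s

The single real pole at s = −12.8 gives a corner at ω = 12.8 rad/s.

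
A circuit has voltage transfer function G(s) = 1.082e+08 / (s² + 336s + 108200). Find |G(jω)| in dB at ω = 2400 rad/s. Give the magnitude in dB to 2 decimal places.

|(j2400)² + 336(j2400) + 108200| = |-5.6518e+06 + j8.064e+05| = 5.709e+06
|G(j2400)| = 1.082e+08 / 5.709e+06 = 18.952
20 log₁₀(18.952) = 25.553 dB

25.55 dB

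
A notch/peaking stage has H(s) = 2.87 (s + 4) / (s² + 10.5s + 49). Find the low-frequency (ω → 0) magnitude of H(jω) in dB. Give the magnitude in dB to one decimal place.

-12.6 dB

H(0) = 2.87 × 4 / 49 = 0.23429
20 log₁₀(0.23429) = -12.61 dB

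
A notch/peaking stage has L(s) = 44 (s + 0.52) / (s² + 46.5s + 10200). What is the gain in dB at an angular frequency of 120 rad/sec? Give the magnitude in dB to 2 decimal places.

-2.43 dB

|j120 + 0.52| = √(120² + 0.52²) = 120
|(j120)² + 46.5(j120) + 10200| = |-4200 + j5580| = 6984
|L(j120)| = 44 × 120 / 6984 = 0.75602
20 log₁₀(0.75602) = -2.429 dB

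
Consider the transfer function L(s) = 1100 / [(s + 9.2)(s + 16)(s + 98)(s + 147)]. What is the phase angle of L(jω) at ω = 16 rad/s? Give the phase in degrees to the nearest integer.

∠(j16 + 9.2) = arctan(16/9.2) = 60.10°
∠(j16 + 16) = arctan(16/16) = 45.00°
∠(j16 + 98) = arctan(16/98) = 9.27°
∠(j16 + 147) = arctan(16/147) = 6.21°
∠L(j16) = − (60.10° + 45.00° + 9.27° + 6.21°) = -120.59°

-121°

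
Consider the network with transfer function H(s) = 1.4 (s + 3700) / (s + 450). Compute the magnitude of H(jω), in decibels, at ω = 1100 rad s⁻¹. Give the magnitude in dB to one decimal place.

|j1100 + 3700| = √(1100² + 3700²) = 3860
|j1100 + 450| = √(1100² + 450²) = 1188
|H(j1100)| = 1.4 × 3860 / 1188 = 4.547
20 log₁₀(4.547) = 13.15 dB

13.2 dB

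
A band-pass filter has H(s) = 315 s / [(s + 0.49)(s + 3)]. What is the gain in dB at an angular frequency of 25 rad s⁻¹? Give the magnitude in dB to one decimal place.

21.9 dB

|j25| = 25
|j25 + 0.49| = √(25² + 0.49²) = 25
|j25 + 3| = √(25² + 3²) = 25.18
|H(j25)| = 315 × 25 / (25 × 25.18) = 12.508
20 log₁₀(12.508) = 21.94 dB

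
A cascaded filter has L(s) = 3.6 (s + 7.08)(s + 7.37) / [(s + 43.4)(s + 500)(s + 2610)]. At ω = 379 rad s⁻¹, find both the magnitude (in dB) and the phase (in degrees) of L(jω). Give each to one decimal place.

|L| = -61.7 dB, ∠L = 48.9°

|j379 + 7.08| = √(379² + 7.08²) = 379.1
|j379 + 7.37| = √(379² + 7.37²) = 379.1
|j379 + 43.4| = √(379² + 43.4²) = 381.5
|j379 + 500| = √(379² + 500²) = 627.4
|j379 + 2610| = √(379² + 2610²) = 2637
|L(j379)| = 3.6 × 379.1 × 379.1 / (381.5 × 627.4 × 2637) = 0.0008195
20 log₁₀(0.0008195) = -61.73 dB
∠(j379 + 7.08) = arctan(379/7.08) = 88.93°
∠(j379 + 7.37) = arctan(379/7.37) = 88.89°
∠(j379 + 43.4) = arctan(379/43.4) = 83.47°
∠(j379 + 500) = arctan(379/500) = 37.16°
∠(j379 + 2610) = arctan(379/2610) = 8.26°
∠L(j379) = 88.93° + 88.89° − (83.47° + 37.16° + 8.26°) = 48.92°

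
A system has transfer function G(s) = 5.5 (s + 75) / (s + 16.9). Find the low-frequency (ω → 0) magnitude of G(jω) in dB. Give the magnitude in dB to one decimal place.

27.8 dB

G(0) = 5.5 × 75 / 16.9 = 24.408
20 log₁₀(24.408) = 27.75 dB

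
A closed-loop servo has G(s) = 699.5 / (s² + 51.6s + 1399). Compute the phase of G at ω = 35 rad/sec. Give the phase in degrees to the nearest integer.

∠[(j35)² + 51.6(j35) + 1399] = ∠[174 + j1806] = 84.50°
∠G(j35) = −84.50° = -84.50°

-84 deg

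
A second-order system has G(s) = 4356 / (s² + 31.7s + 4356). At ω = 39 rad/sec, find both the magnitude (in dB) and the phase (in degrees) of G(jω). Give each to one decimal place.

|G| = 3.0 dB, ∠G = -23.6°

|(j39)² + 31.7(j39) + 4356| = |2835 + j1236.3| = 3093
|G(j39)| = 4356 / 3093 = 1.4084
20 log₁₀(1.4084) = 2.97 dB
∠[(j39)² + 31.7(j39) + 4356] = ∠[2835 + j1236.3] = 23.56°
∠G(j39) = −23.56° = -23.56°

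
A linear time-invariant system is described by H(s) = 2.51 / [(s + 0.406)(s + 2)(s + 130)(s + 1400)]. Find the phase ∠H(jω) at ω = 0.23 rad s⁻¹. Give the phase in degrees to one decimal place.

-36.2 deg

∠(j0.23 + 0.406) = arctan(0.23/0.406) = 29.53°
∠(j0.23 + 2) = arctan(0.23/2) = 6.56°
∠(j0.23 + 130) = arctan(0.23/130) = 0.10°
∠(j0.23 + 1400) = arctan(0.23/1400) = 0.01°
∠H(j0.23) = − (29.53° + 6.56° + 0.10° + 0.01°) = -36.20°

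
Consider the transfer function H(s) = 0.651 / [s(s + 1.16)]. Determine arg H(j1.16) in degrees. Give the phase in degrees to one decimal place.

∠(j1.16 + 1.16) = arctan(1.16/1.16) = 45.00°
∠(j1.16) = 90.00°
∠H(j1.16) = − (45.00° + 90.00°) = -135.00°

-135.0°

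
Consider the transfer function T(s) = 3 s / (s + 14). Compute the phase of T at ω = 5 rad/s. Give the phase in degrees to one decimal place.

∠(j5) = 90.00°
∠(j5 + 14) = arctan(5/14) = 19.65°
∠T(j5) = 90.00° − 19.65° = 70.35°

70.3 deg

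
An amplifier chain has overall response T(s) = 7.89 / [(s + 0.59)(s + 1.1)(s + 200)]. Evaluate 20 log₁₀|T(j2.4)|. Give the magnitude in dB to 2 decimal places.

-44.37 dB

|j2.4 + 0.59| = √(2.4² + 0.59²) = 2.471
|j2.4 + 1.1| = √(2.4² + 1.1²) = 2.64
|j2.4 + 200| = √(2.4² + 200²) = 200
|T(j2.4)| = 7.89 / (2.471 × 2.64 × 200) = 0.0060457
20 log₁₀(0.0060457) = -44.371 dB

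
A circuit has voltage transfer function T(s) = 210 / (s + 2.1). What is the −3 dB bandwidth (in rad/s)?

For a single-pole low-pass, the −3 dB point is at the pole: ω = 2.1 rad/s.

2.1 rad/s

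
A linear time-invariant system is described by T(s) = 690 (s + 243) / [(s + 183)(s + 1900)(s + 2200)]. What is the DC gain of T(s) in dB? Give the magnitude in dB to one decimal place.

-73.2 dB

T(0) = 690 × 243 / (183 × 1900 × 2200) = 0.00021919
20 log₁₀(0.00021919) = -73.18 dB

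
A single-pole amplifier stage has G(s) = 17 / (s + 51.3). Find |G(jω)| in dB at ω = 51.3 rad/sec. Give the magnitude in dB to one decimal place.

-12.6 dB

|j51.3 + 51.3| = √(51.3² + 51.3²) = 72.55
|G(j51.3)| = 17 / 72.55 = 0.23432
20 log₁₀(0.23432) = -12.60 dB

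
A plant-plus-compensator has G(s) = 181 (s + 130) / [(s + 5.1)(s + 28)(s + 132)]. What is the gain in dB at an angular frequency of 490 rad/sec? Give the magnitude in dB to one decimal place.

|j490 + 130| = √(490² + 130²) = 507
|j490 + 5.1| = √(490² + 5.1²) = 490
|j490 + 28| = √(490² + 28²) = 490.8
|j490 + 132| = √(490² + 132²) = 507.5
|G(j490)| = 181 × 507 / (490 × 490.8 × 507.5) = 0.00075182
20 log₁₀(0.00075182) = -62.48 dB

-62.5 dB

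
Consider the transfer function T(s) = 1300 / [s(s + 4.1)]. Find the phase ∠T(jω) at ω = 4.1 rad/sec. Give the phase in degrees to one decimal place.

-135.0°

∠(j4.1 + 4.1) = arctan(4.1/4.1) = 45.00°
∠(j4.1) = 90.00°
∠T(j4.1) = − (45.00° + 90.00°) = -135.00°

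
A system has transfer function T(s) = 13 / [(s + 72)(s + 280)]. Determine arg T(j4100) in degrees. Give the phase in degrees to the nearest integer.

-175°

∠(j4100 + 72) = arctan(4100/72) = 88.99°
∠(j4100 + 280) = arctan(4100/280) = 86.09°
∠T(j4100) = − (88.99° + 86.09°) = -175.09°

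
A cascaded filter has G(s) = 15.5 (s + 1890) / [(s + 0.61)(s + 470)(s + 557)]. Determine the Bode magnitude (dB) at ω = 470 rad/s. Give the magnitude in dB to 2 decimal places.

-77.55 dB

|j470 + 1890| = √(470² + 1890²) = 1948
|j470 + 0.61| = √(470² + 0.61²) = 470
|j470 + 470| = √(470² + 470²) = 664.7
|j470 + 557| = √(470² + 557²) = 728.8
|G(j470)| = 15.5 × 1948 / (470 × 664.7 × 728.8) = 0.00013259
20 log₁₀(0.00013259) = -77.550 dB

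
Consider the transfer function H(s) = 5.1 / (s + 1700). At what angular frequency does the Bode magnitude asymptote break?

The single real pole at s = −1700 gives a corner at ω = 1700 rad/s.

1700 rad/s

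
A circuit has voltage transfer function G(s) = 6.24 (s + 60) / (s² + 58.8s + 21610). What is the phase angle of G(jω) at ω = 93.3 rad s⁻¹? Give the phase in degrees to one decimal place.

34.2°

∠(j93.3 + 60) = arctan(93.3/60) = 57.26°
∠[(j93.3)² + 58.8(j93.3) + 21610] = ∠[12905 + j5486] = 23.03°
∠G(j93.3) = 57.26° − 23.03° = 34.22°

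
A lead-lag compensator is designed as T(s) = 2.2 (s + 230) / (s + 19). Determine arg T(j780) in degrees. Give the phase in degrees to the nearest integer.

-15°

∠(j780 + 230) = arctan(780/230) = 73.57°
∠(j780 + 19) = arctan(780/19) = 88.60°
∠T(j780) = 73.57° − 88.60° = -15.03°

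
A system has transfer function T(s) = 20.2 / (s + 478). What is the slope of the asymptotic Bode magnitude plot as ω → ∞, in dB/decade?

With 0 zeros and 1 pole, the high-frequency asymptotic slope is 20 × (0 − 1) = -20 dB/decade.

-20 dB/decade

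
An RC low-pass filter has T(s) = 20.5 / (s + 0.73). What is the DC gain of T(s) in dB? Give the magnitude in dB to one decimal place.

T(0) = 20.5 / 0.73 = 28.082
20 log₁₀(28.082) = 28.97 dB

29.0 dB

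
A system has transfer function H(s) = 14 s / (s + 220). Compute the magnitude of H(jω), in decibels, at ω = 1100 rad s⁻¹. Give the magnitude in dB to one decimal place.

22.8 dB

|j1100| = 1100
|j1100 + 220| = √(1100² + 220²) = 1122
|H(j1100)| = 14 × 1100 / 1122 = 13.728
20 log₁₀(13.728) = 22.75 dB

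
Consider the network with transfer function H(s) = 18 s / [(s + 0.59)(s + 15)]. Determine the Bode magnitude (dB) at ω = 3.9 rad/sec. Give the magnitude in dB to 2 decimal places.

1.20 dB

|j3.9| = 3.9
|j3.9 + 0.59| = √(3.9² + 0.59²) = 3.944
|j3.9 + 15| = √(3.9² + 15²) = 15.5
|H(j3.9)| = 18 × 3.9 / (3.944 × 15.5) = 1.1483
20 log₁₀(1.1483) = 1.201 dB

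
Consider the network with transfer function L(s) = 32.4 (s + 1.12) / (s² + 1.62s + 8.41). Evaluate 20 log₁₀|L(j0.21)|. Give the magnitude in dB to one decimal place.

12.9 dB

|j0.21 + 1.12| = √(0.21² + 1.12²) = 1.14
|(j0.21)² + 1.62(j0.21) + 8.41| = |8.3659 + j0.3402| = 8.373
|L(j0.21)| = 32.4 × 1.14 / 8.373 = 4.4096
20 log₁₀(4.4096) = 12.89 dB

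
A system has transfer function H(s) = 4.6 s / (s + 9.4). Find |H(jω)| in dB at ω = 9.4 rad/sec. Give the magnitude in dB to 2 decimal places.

10.24 dB

|j9.4| = 9.4
|j9.4 + 9.4| = √(9.4² + 9.4²) = 13.29
|H(j9.4)| = 4.6 × 9.4 / 13.29 = 3.2527
20 log₁₀(3.2527) = 10.245 dB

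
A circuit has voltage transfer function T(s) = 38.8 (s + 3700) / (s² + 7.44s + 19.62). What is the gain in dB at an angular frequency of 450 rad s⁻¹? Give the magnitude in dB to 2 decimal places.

|j450 + 3700| = √(450² + 3700²) = 3727
|(j450)² + 7.44(j450) + 19.62| = |-2.0248e+05 + j3348| = 2.025e+05
|T(j450)| = 38.8 × 3727 / 2.025e+05 = 0.71413
20 log₁₀(0.71413) = -2.924 dB

-2.92 dB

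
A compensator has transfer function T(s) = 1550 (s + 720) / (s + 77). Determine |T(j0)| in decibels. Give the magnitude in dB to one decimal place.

83.2 dB

T(0) = 1550 × 720 / 77 = 14494
20 log₁₀(14494) = 83.22 dB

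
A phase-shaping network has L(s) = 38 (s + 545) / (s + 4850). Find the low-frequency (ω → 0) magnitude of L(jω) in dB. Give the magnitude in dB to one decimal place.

L(0) = 38 × 545 / 4850 = 4.2701
20 log₁₀(4.2701) = 12.61 dB

12.6 dB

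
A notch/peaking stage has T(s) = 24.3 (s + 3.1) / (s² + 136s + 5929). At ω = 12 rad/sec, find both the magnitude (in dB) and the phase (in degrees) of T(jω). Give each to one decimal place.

|j12 + 3.1| = √(12² + 3.1²) = 12.39
|(j12)² + 136(j12) + 5929| = |5785 + j1632| = 6011
|T(j12)| = 24.3 × 12.39 / 6011 = 0.050105
20 log₁₀(0.050105) = -26.00 dB
∠(j12 + 3.1) = arctan(12/3.1) = 75.52°
∠[(j12)² + 136(j12) + 5929] = ∠[5785 + j1632] = 15.75°
∠T(j12) = 75.52° − 15.75° = 59.76°

|T| = -26.0 dB, ∠T = 59.8°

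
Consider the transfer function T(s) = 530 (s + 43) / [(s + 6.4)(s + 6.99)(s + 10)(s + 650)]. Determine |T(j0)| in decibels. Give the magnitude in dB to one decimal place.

-22.1 dB

T(0) = 530 × 43 / (6.4 × 6.99 × 10 × 650) = 0.078374
20 log₁₀(0.078374) = -22.12 dB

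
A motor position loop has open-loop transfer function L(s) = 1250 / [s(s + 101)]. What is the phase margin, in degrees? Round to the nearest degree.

83°

Gain crossover: |L(jω)| = 1 at ω ≈ 12.3 rad/s.
∠L(j12.3) = −90° − arctan(12.3/101) ≈ -96.94°
PM = 180° + (-96.94°) = 83.06°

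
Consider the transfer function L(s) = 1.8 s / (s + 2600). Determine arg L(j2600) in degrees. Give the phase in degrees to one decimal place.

45.0 deg

∠(j2600) = 90.00°
∠(j2600 + 2600) = arctan(2600/2600) = 45.00°
∠L(j2600) = 90.00° − 45.00° = 45.00°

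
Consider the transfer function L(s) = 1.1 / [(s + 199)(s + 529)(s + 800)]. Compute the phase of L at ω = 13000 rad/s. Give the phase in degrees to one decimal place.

-263.3°

∠(j13000 + 199) = arctan(13000/199) = 89.12°
∠(j13000 + 529) = arctan(13000/529) = 87.67°
∠(j13000 + 800) = arctan(13000/800) = 86.48°
∠L(j13000) = − (89.12° + 87.67° + 86.48°) = -263.27°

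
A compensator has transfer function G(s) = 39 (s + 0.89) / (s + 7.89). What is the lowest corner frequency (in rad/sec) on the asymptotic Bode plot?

Break frequencies occur at each pole and zero magnitude: 0.89 rad/sec, 7.89 rad/sec.
The lowest is 0.89 rad/sec.

0.89 rad/sec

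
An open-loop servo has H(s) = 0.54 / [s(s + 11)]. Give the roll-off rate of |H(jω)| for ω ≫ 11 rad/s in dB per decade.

With 0 zeros and 2 poles, the high-frequency asymptotic slope is 20 × (0 − 2) = -40 dB/decade.

-40 dB/decade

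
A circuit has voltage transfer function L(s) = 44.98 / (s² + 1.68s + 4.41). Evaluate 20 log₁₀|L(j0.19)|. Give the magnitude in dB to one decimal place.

20.2 dB

|(j0.19)² + 1.68(j0.19) + 4.41| = |4.3739 + j0.3192| = 4.386
|L(j0.19)| = 44.98 / 4.386 = 10.256
20 log₁₀(10.256) = 20.22 dB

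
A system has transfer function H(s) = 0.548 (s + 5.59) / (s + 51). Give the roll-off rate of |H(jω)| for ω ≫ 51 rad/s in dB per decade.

With 1 zero and 1 pole, the high-frequency asymptotic slope is 20 × (1 − 1) = 0 dB/decade.

0 dB/decade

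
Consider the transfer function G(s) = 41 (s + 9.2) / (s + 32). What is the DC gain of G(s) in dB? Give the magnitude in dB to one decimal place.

21.4 dB

G(0) = 41 × 9.2 / 32 = 11.787
20 log₁₀(11.787) = 21.43 dB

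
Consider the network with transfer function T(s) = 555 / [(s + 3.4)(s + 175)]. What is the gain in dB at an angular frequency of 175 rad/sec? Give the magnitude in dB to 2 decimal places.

-37.85 dB

|j175 + 3.4| = √(175² + 3.4²) = 175
|j175 + 175| = √(175² + 175²) = 247.5
|T(j175)| = 555 / (175 × 247.5) = 0.012812
20 log₁₀(0.012812) = -37.848 dB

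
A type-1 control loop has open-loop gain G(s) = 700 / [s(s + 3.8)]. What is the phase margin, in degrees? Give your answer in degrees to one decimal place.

Gain crossover: |G(jω)| = 1 at ω ≈ 26.3 rad/s.
∠G(j26.3) = −90° − arctan(26.3/3.8) ≈ -171.79°
PM = 180° + (-171.79°) = 8.21°

8.2°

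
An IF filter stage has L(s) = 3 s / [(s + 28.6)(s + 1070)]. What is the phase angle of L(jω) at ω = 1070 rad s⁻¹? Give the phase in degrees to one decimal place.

-43.5 deg

∠(j1070) = 90.00°
∠(j1070 + 28.6) = arctan(1070/28.6) = 88.47°
∠(j1070 + 1070) = arctan(1070/1070) = 45.00°
∠L(j1070) = 90.00° − (88.47° + 45.00°) = -43.47°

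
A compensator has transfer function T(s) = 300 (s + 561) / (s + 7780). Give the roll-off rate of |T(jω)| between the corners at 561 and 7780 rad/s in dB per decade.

20 dB/decade

In this band the factors already past their corner are: zero at 561; net slope = 20 dB/decade.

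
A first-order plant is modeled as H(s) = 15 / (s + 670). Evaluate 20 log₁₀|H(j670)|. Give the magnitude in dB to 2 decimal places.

|j670 + 670| = √(670² + 670²) = 947.5
|H(j670)| = 15 / 947.5 = 0.015831
20 log₁₀(0.015831) = -36.010 dB

-36.01 dB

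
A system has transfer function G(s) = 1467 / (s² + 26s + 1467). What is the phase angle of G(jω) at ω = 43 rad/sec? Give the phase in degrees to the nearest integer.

-109°

∠[(j43)² + 26(j43) + 1467] = ∠[-382 + j1118] = 108.86°
∠G(j43) = −108.86° = -108.86°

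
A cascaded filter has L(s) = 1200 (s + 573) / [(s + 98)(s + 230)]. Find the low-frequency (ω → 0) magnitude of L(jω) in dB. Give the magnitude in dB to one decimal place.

29.7 dB

L(0) = 1200 × 573 / (98 × 230) = 30.506
20 log₁₀(30.506) = 29.69 dB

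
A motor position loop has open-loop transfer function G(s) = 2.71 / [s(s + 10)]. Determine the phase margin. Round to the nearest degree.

88°

Gain crossover: |G(jω)| = 1 at ω ≈ 0.271 rad/s.
∠G(j0.271) = −90° − arctan(0.271/10) ≈ -91.55°
PM = 180° + (-91.55°) = 88.45°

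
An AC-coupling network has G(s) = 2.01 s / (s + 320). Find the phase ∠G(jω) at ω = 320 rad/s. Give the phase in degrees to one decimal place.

45.0 deg

∠(j320) = 90.00°
∠(j320 + 320) = arctan(320/320) = 45.00°
∠G(j320) = 90.00° − 45.00° = 45.00°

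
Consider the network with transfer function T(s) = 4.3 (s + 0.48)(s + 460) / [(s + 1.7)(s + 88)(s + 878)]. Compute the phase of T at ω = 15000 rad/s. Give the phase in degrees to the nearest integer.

-88 deg

∠(j15000 + 0.48) = arctan(15000/0.48) = 90.00°
∠(j15000 + 460) = arctan(15000/460) = 88.24°
∠(j15000 + 1.7) = arctan(15000/1.7) = 89.99°
∠(j15000 + 88) = arctan(15000/88) = 89.66°
∠(j15000 + 878) = arctan(15000/878) = 86.65°
∠T(j15000) = 90.00° + 88.24° − (89.99° + 89.66° + 86.65°) = -88.07°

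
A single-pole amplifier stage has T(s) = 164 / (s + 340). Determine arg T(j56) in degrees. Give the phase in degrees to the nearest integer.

∠(j56 + 340) = arctan(56/340) = 9.35°
∠T(j56) = −9.35° = -9.35°

-9°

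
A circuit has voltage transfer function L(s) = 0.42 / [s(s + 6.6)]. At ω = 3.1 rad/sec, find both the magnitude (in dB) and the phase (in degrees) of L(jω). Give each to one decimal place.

|L| = -34.6 dB, ∠L = -115.2 deg

|j3.1 + 6.6| = √(3.1² + 6.6²) = 7.292
|j3.1| = 3.1
|L(j3.1)| = 0.42 / (7.292 × 3.1) = 0.01858
20 log₁₀(0.01858) = -34.62 dB
∠(j3.1 + 6.6) = arctan(3.1/6.6) = 25.16°
∠(j3.1) = 90.00°
∠L(j3.1) = − (25.16° + 90.00°) = -115.16°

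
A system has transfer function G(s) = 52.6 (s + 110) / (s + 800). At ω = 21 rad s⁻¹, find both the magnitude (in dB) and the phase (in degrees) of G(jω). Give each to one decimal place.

|G| = 17.3 dB, ∠G = 9.3°

|j21 + 110| = √(21² + 110²) = 112
|j21 + 800| = √(21² + 800²) = 800.3
|G(j21)| = 52.6 × 112 / 800.3 = 7.3606
20 log₁₀(7.3606) = 17.34 dB
∠(j21 + 110) = arctan(21/110) = 10.81°
∠(j21 + 800) = arctan(21/800) = 1.50°
∠G(j21) = 10.81° − 1.50° = 9.30°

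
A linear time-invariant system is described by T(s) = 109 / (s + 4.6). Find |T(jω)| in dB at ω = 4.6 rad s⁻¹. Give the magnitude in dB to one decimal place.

24.5 dB

|j4.6 + 4.6| = √(4.6² + 4.6²) = 6.505
|T(j4.6)| = 109 / 6.505 = 16.755
20 log₁₀(16.755) = 24.48 dB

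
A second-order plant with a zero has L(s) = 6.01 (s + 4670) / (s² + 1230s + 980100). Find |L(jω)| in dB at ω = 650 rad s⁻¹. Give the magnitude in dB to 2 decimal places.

-30.73 dB

|j650 + 4670| = √(650² + 4670²) = 4715
|(j650)² + 1230(j650) + 980100| = |5.576e+05 + j7.995e+05| = 9.747e+05
|L(j650)| = 6.01 × 4715 / 9.747e+05 = 0.029072
20 log₁₀(0.029072) = -30.731 dB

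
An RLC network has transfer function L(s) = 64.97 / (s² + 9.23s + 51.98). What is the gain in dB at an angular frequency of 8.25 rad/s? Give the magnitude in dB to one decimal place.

-1.6 dB

|(j8.25)² + 9.23(j8.25) + 51.98| = |-16.083 + j76.148| = 77.83
|L(j8.25)| = 64.97 / 77.83 = 0.8348
20 log₁₀(0.8348) = -1.57 dB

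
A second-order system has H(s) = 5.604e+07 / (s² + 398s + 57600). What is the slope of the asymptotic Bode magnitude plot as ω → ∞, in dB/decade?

With 0 zeros and 2 poles, the high-frequency asymptotic slope is 20 × (0 − 2) = -40 dB/decade.

-40 dB/decade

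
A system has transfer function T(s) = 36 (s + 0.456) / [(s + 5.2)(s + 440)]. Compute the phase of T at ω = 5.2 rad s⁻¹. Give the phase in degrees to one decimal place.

39.3 deg

∠(j5.2 + 0.456) = arctan(5.2/0.456) = 84.99°
∠(j5.2 + 5.2) = arctan(5.2/5.2) = 45.00°
∠(j5.2 + 440) = arctan(5.2/440) = 0.68°
∠T(j5.2) = 84.99° − (45.00° + 0.68°) = 39.31°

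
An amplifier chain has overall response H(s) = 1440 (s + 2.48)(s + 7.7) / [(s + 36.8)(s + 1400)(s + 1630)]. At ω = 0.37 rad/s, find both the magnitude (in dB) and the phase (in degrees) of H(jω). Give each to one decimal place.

|H| = -69.6 dB, ∠H = 10.6 deg

|j0.37 + 2.48| = √(0.37² + 2.48²) = 2.507
|j0.37 + 7.7| = √(0.37² + 7.7²) = 7.709
|j0.37 + 36.8| = √(0.37² + 36.8²) = 36.8
|j0.37 + 1400| = √(0.37² + 1400²) = 1400
|j0.37 + 1630| = √(0.37² + 1630²) = 1630
|H(j0.37)| = 1440 × 2.507 × 7.709 / (36.8 × 1400 × 1630) = 0.00033144
20 log₁₀(0.00033144) = -69.59 dB
∠(j0.37 + 2.48) = arctan(0.37/2.48) = 8.49°
∠(j0.37 + 7.7) = arctan(0.37/7.7) = 2.75°
∠(j0.37 + 36.8) = arctan(0.37/36.8) = 0.58°
∠(j0.37 + 1400) = arctan(0.37/1400) = 0.02°
∠(j0.37 + 1630) = arctan(0.37/1630) = 0.01°
∠H(j0.37) = 8.49° + 2.75° − (0.58° + 0.02° + 0.01°) = 10.63°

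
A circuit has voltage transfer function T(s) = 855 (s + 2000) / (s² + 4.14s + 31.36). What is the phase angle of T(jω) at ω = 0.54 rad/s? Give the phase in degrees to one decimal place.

∠(j0.54 + 2000) = arctan(0.54/2000) = 0.02°
∠[(j0.54)² + 4.14(j0.54) + 31.36] = ∠[31.068 + j2.2356] = 4.12°
∠T(j0.54) = 0.02° − 4.12° = -4.10°

-4.1°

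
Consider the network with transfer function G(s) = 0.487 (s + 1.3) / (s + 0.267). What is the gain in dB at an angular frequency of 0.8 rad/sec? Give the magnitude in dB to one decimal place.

-1.1 dB

|j0.8 + 1.3| = √(0.8² + 1.3²) = 1.526
|j0.8 + 0.267| = √(0.8² + 0.267²) = 0.8434
|G(j0.8)| = 0.487 × 1.526 / 0.8434 = 0.88142
20 log₁₀(0.88142) = -1.10 dB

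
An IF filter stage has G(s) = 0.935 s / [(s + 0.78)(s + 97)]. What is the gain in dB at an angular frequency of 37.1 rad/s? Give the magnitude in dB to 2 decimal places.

|j37.1| = 37.1
|j37.1 + 0.78| = √(37.1² + 0.78²) = 37.11
|j37.1 + 97| = √(37.1² + 97²) = 103.9
|G(j37.1)| = 0.935 × 37.1 / (37.11 × 103.9) = 0.0090011
20 log₁₀(0.0090011) = -40.914 dB

-40.91 dB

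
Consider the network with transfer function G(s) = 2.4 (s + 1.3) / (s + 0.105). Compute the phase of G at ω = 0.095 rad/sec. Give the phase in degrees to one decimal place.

∠(j0.095 + 1.3) = arctan(0.095/1.3) = 4.18°
∠(j0.095 + 0.105) = arctan(0.095/0.105) = 42.14°
∠G(j0.095) = 4.18° − 42.14° = -37.96°

-38.0°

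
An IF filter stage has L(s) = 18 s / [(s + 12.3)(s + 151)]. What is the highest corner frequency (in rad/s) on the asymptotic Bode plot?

151 rad/s

Break frequencies occur at each pole and zero magnitude: 12.3 rad/s, 151 rad/s.
The highest is 151 rad/s.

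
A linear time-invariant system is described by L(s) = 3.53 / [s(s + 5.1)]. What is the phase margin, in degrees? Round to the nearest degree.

Gain crossover: |L(jω)| = 1 at ω ≈ 0.686 rad/s.
∠L(j0.686) = −90° − arctan(0.686/5.1) ≈ -97.66°
PM = 180° + (-97.66°) = 82.34°

82 deg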